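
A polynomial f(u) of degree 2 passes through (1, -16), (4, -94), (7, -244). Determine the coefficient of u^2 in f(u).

-4

Write f(u) = au^2 + bu + c. Substituting each data point gives a linear system:
  a + b + c = -16
  16a + 4b + c = -94
  49a + 7b + c = -244
Solving the system yields a = -4, b = -6, c = -6.
So f(u) = -4u^2 - 6u - 6.
The leading coefficient is -4.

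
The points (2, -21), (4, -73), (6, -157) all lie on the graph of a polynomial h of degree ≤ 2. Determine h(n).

Write h(n) = an^2 + bn + c. Substituting each data point gives a linear system:
  4a + 2b + c = -21
  16a + 4b + c = -73
  36a + 6b + c = -157
Solving the system yields a = -4, b = -2, c = -1.
So h(n) = -4n² - 2n - 1.
Check: h(2) = -21. ✓

h(n) = -4n^2 - 2n - 1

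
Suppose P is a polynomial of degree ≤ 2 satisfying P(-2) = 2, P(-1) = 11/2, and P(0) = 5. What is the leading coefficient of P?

-2

Write P(u) = au^2 + bu + c. Substituting each data point gives a linear system:
  4a - 2b + c = 2
  a - b + c = 11/2
  c = 5
Solving the system yields a = -2, b = -5/2, c = 5.
So P(u) = -2u^2 - (5/2)u + 5.
The leading coefficient is -2.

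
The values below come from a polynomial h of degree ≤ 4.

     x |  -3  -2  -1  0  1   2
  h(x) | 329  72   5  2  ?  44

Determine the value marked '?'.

9

On equispaced nodes a degree-4 polynomial has vanishing fifth forward difference, so
  - h(-3) + 5·h(-2) - 10·h(-1) + 10·h(0) - 5·h(1) + h(2) = 0.
Substituting the known values and solving for h(1):
  -5·h(1) = -45
  h(1) = 9.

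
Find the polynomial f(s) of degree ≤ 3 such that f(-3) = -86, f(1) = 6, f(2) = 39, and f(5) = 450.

f(s) = 3s^3 + 2s^2 + 6s - 5

Using the Lagrange interpolation formula with nodes -3, 1, 2, 5:
  L_0(s) = (s - 1)(s - 2)(s - 5) / -160
  L_1(s) = (s + 3)(s - 2)(s - 5) / 16
  L_2(s) = (s + 3)(s - 1)(s - 5) / -15
  L_3(s) = (s + 3)(s - 1)(s - 2) / 96
Then f(s) = -86·L_0(s) + 6·L_1(s) + 39·L_2(s) + 450·L_3(s).
Expanding and collecting terms gives f(s) = 3s^3 + 2s^2 + 6s - 5.
Check: f(2) = 39. ✓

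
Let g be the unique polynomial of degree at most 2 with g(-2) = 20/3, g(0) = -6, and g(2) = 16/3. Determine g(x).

g(x) = 3x^2 - (1/3)x - 6

Using the Lagrange interpolation formula with nodes -2, 0, 2:
  L_0(x) = x(x - 2) / 8
  L_1(x) = (x + 2)(x - 2) / -4
  L_2(x) = (x + 2)x / 8
Then g(x) = 20/3·L_0(x) - 6·L_1(x) + 16/3·L_2(x).
Expanding and collecting terms gives g(x) = 3x^2 - (1/3)x - 6.
Check: g(0) = -6. ✓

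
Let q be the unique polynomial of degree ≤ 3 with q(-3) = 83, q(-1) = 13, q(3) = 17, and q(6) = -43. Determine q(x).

q(x) = -x^3 + 5x^2 - 2x + 5

Write q(x) = ax^3 + bx^2 + cx + d. Substituting each data point gives a linear system:
  -27a + 9b - 3c + d = 83
  -a + b - c + d = 13
  27a + 9b + 3c + d = 17
  216a + 36b + 6c + d = -43
Solving the system yields a = -1, b = 5, c = -2, d = 5.
So q(x) = -x³ + 5x² - 2x + 5.
Check: q(6) = -43. ✓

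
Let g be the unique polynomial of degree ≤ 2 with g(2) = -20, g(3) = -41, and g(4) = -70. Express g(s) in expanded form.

Write g(s) = as^2 + bs + c. Substituting each data point gives a linear system:
  4a + 2b + c = -20
  9a + 3b + c = -41
  16a + 4b + c = -70
Solving the system yields a = -4, b = -1, c = -2.
So g(s) = -4s^2 - s - 2.
Check: g(4) = -70. ✓

g(s) = -4s^2 - s - 2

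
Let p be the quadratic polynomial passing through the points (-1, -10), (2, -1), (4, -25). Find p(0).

Using the Lagrange interpolation formula with nodes -1, 2, 4:
  L_0(n) = (n - 2)(n - 4) / 15
  L_1(n) = (n + 1)(n - 4) / -6
  L_2(n) = (n + 1)(n - 2) / 10
Then p(n) = -10·L_0(n) - 1·L_1(n) - 25·L_2(n).
Expanding and collecting terms gives p(n) = -3n^2 + 6n - 1.
Evaluating at n = 0: p(0) = -1.

-1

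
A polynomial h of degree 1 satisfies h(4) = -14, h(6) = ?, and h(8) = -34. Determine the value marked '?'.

-24

The 2 known points determine the degree-1 polynomial uniquely.
Write h(s) = as + b. Substituting each data point gives a linear system:
  4a + b = -14
  8a + b = -34
Solving the system yields a = -5, b = 6.
So h(s) = -5s + 6.
Then h(6) = -24.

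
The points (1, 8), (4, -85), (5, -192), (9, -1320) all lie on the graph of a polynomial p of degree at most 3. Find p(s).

Write p(s) = as^3 + bs^2 + cs + d. Substituting each data point gives a linear system:
  a + b + c + d = 8
  64a + 16b + 4c + d = -85
  125a + 25b + 5c + d = -192
  729a + 81b + 9c + d = -1320
Solving the system yields a = -2, b = 1, c = 6, d = 3.
So p(s) = -2s^3 + s^2 + 6s + 3.
Check: p(5) = -192. ✓

p(s) = -2s^3 + s^2 + 6s + 3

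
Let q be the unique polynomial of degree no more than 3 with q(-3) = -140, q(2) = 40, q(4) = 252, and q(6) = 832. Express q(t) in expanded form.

Write q(t) = at^3 + bt^2 + ct + d. Substituting each data point gives a linear system:
  -27a + 9b - 3c + d = -140
  8a + 4b + 2c + d = 40
  64a + 16b + 4c + d = 252
  216a + 36b + 6c + d = 832
Solving the system yields a = 4, b = -2, c = 6, d = 4.
So q(t) = 4t^3 - 2t^2 + 6t + 4.
Check: q(2) = 40. ✓

q(t) = 4t^3 - 2t^2 + 6t + 4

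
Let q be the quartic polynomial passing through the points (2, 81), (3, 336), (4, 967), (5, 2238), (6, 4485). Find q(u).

q(u) = 3u^4 + 2u^3 + 5u^2 - 3u + 3

Write q(u) = au^4 + bu^3 + cu^2 + du + e. Substituting each data point gives a linear system:
  16a + 8b + 4c + 2d + e = 81
  81a + 27b + 9c + 3d + e = 336
  256a + 64b + 16c + 4d + e = 967
  625a + 125b + 25c + 5d + e = 2238
  1296a + 216b + 36c + 6d + e = 4485
Solving the system yields a = 3, b = 2, c = 5, d = -3, e = 3.
So q(u) = 3u⁴ + 2u³ + 5u² - 3u + 3.
Check: q(5) = 2238. ✓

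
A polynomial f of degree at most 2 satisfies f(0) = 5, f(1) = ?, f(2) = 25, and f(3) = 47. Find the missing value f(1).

11

On equispaced nodes a degree-2 polynomial has vanishing third forward difference, so
  - f(0) + 3·f(1) - 3·f(2) + f(3) = 0.
Substituting the known values and solving for f(1):
  3·f(1) = 33
  f(1) = 11.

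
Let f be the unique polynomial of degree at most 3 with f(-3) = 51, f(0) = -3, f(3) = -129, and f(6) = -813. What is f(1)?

Write f(s) = as^3 + bs^2 + cs + d. Substituting each data point gives a linear system:
  -27a + 9b - 3c + d = 51
  d = -3
  27a + 9b + 3c + d = -129
  216a + 36b + 6c + d = -813
Solving the system yields a = -3, b = -4, c = -3, d = -3.
So f(s) = -3s^3 - 4s^2 - 3s - 3.
Then f(1) = -13.

-13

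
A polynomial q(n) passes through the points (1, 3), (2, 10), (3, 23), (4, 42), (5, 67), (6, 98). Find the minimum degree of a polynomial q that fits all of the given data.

2

Forward differences of the values at n = 1, 2, 3, 4, 5, 6:
  q  : 3  10  23  42  67  98
  Δ  : 7  13  19  25  31
  Δ^2: 6  6  6  6
  Δ^3: 0  0  0
  Δ^4: 0  0
  Δ^5: 0
The second differences are constant (6) and nonzero, while all higher differences vanish, so the minimal degree is 2.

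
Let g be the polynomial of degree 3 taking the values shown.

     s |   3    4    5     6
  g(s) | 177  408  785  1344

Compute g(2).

Using the Lagrange interpolation formula with nodes 3, 4, 5, 6:
  L_0(s) = (s - 4)(s - 5)(s - 6) / -6
  L_1(s) = (s - 3)(s - 5)(s - 6) / 2
  L_2(s) = (s - 3)(s - 4)(s - 6) / -2
  L_3(s) = (s - 3)(s - 4)(s - 5) / 6
Then g(s) = 177·L_0(s) + 408·L_1(s) + 785·L_2(s) + 1344·L_3(s).
Expanding and collecting terms gives g(s) = 6s^3 + s^2 + 2s.
Evaluating at s = 2: g(2) = 56.

56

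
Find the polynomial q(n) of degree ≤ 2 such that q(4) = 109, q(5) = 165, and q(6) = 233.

q(n) = 6n^2 + 2n + 5

Write q(n) = an^2 + bn + c. Substituting each data point gives a linear system:
  16a + 4b + c = 109
  25a + 5b + c = 165
  36a + 6b + c = 233
Solving the system yields a = 6, b = 2, c = 5.
So q(n) = 6n² + 2n + 5.
Check: q(6) = 233. ✓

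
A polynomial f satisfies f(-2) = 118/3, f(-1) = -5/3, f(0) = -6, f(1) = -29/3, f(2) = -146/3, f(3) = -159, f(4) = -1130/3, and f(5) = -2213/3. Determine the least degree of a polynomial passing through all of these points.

Forward differences of the values at u = -2, -1, 0, 1, 2, 3, 4, 5:
  f  : 118/3  -5/3  -6  -29/3  -146/3  -159  -1130/3  -2213/3
  Δ  : -41  -13/3  -11/3  -39  -331/3  -653/3  -361
  Δ^2: 110/3  2/3  -106/3  -214/3  -322/3  -430/3
  Δ^3: -36  -36  -36  -36  -36
  Δ^4: 0  0  0  0
  Δ^5: 0  0  0
  Δ^6: 0  0
  Δ^7: 0
The third differences are constant (-36) and nonzero, while all higher differences vanish, so the minimal degree is 3.

3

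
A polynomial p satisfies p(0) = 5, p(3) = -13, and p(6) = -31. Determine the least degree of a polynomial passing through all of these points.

1

Forward differences of the values at t = 0, 3, 6:
  p  : 5  -13  -31
  Δ  : -18  -18
  Δ^2: 0
The first differences are constant (-18) and nonzero, while all higher differences vanish, so the minimal degree is 1.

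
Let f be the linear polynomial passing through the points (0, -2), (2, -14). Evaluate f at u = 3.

-20

Using the Lagrange interpolation formula with nodes 0, 2:
  L_0(u) = (u - 2) / -2
  L_1(u) = u / 2
Then f(u) = -2·L_0(u) - 14·L_1(u).
Expanding and collecting terms gives f(u) = -6u - 2.
Evaluating at u = 3: f(3) = -20.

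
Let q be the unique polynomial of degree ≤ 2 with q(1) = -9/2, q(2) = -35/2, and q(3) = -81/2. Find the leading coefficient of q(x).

Write q(x) = ax^2 + bx + c. Substituting each data point gives a linear system:
  a + b + c = -9/2
  4a + 2b + c = -35/2
  9a + 3b + c = -81/2
Solving the system yields a = -5, b = 2, c = -3/2.
So q(x) = -5x² + 2x - 3/2.
The leading coefficient is -5.

-5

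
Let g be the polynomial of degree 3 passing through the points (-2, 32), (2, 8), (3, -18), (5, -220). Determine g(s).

g(s) = -3s^3 + 5s^2 + 6s

Write g(s) = as^3 + bs^2 + cs + d. Substituting each data point gives a linear system:
  -8a + 4b - 2c + d = 32
  8a + 4b + 2c + d = 8
  27a + 9b + 3c + d = -18
  125a + 25b + 5c + d = -220
Solving the system yields a = -3, b = 5, c = 6, d = 0.
So g(s) = -3s^3 + 5s^2 + 6s.
Check: g(2) = 8. ✓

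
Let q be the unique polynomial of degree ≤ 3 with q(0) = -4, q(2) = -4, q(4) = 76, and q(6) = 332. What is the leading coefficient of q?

Write q(t) = at^3 + bt^2 + ct + d. Substituting each data point gives a linear system:
  d = -4
  8a + 4b + 2c + d = -4
  64a + 16b + 4c + d = 76
  216a + 36b + 6c + d = 332
Solving the system yields a = 2, b = -2, c = -4, d = -4.
So q(t) = 2t^3 - 2t^2 - 4t - 4.
The leading coefficient is 2.

2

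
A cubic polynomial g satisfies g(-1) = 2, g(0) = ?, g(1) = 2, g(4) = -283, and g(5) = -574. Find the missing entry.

1

The 4 known points determine the degree-3 polynomial uniquely.
Write g(n) = an^3 + bn^2 + cn + d. Substituting each data point gives a linear system:
  -a + b - c + d = 2
  a + b + c + d = 2
  64a + 16b + 4c + d = -283
  125a + 25b + 5c + d = -574
Solving the system yields a = -5, b = 1, c = 5, d = 1.
So g(n) = -5n³ + n² + 5n + 1.
Then g(0) = 1.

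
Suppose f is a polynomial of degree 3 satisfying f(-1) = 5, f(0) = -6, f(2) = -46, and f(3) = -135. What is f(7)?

-1651

Write f(u) = au^3 + bu^2 + cu + d. Substituting each data point gives a linear system:
  -a + b - c + d = 5
  d = -6
  8a + 4b + 2c + d = -46
  27a + 9b + 3c + d = -135
Solving the system yields a = -5, b = 2, c = -4, d = -6.
So f(u) = -5u³ + 2u² - 4u - 6.
Then f(7) = -1651.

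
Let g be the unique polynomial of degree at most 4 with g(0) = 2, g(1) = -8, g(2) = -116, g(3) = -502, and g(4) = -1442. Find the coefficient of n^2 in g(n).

Write g(n) = an^4 + bn^3 + cn^2 + dn + e. Substituting each data point gives a linear system:
  e = 2
  a + b + c + d + e = -8
  16a + 8b + 4c + 2d + e = -116
  81a + 27b + 9c + 3d + e = -502
  256a + 64b + 16c + 4d + e = -1442
Solving the system yields a = -4, b = -6, c = -3, d = 3, e = 2.
So g(n) = -4n^4 - 6n^3 - 3n^2 + 3n + 2.
The coefficient of n^2 is -3.

-3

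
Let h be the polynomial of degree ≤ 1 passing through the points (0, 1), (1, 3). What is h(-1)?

-1

Write h(u) = au + b. Substituting each data point gives a linear system:
  b = 1
  a + b = 3
Solving the system yields a = 2, b = 1.
So h(u) = 2u + 1.
Then h(-1) = -1.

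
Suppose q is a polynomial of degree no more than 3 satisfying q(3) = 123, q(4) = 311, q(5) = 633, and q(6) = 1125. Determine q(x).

q(x) = 6x^3 - 5x^2 + x + 3

Write q(x) = ax^3 + bx^2 + cx + d. Substituting each data point gives a linear system:
  27a + 9b + 3c + d = 123
  64a + 16b + 4c + d = 311
  125a + 25b + 5c + d = 633
  216a + 36b + 6c + d = 1125
Solving the system yields a = 6, b = -5, c = 1, d = 3.
So q(x) = 6x³ - 5x² + x + 3.
Check: q(5) = 633. ✓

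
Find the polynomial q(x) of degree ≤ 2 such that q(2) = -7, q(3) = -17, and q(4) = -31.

q(x) = -2x^2 + 1

Write q(x) = ax^2 + bx + c. Substituting each data point gives a linear system:
  4a + 2b + c = -7
  9a + 3b + c = -17
  16a + 4b + c = -31
Solving the system yields a = -2, b = 0, c = 1.
So q(x) = -2x^2 + 1.
Check: q(3) = -17. ✓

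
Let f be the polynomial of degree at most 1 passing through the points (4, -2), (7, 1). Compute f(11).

Write f(x) = ax + b. Substituting each data point gives a linear system:
  4a + b = -2
  7a + b = 1
Solving the system yields a = 1, b = -6.
So f(x) = x - 6.
Then f(11) = 5.

5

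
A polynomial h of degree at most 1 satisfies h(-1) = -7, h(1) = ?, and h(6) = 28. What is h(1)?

The 2 known points determine the degree-1 polynomial uniquely.
Write h(u) = au + b. Substituting each data point gives a linear system:
  -a + b = -7
  6a + b = 28
Solving the system yields a = 5, b = -2.
So h(u) = 5u - 2.
Then h(1) = 3.

3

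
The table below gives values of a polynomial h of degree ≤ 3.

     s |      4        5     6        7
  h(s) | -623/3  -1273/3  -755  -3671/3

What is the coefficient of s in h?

Write h(s) = as^3 + bs^2 + cs + d. Substituting each data point gives a linear system:
  64a + 16b + 4c + d = -623/3
  125a + 25b + 5c + d = -1273/3
  216a + 36b + 6c + d = -755
  343a + 49b + 7c + d = -3671/3
Solving the system yields a = -4, b = 3, c = 1/3, d = -1.
So h(s) = -4s^3 + 3s^2 + (1/3)s - 1.
The coefficient of s is 1/3.

1/3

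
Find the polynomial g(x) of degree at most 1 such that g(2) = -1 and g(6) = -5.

g(x) = -x + 1

Write g(x) = ax + b. Substituting each data point gives a linear system:
  2a + b = -1
  6a + b = -5
Solving the system yields a = -1, b = 1.
So g(x) = -x + 1.
Check: g(6) = -5. ✓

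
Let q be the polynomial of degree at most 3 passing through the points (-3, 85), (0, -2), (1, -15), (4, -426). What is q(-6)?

Using the Lagrange interpolation formula with nodes -3, 0, 1, 4:
  L_0(x) = x(x - 1)(x - 4) / -84
  L_1(x) = (x + 3)(x - 1)(x - 4) / 12
  L_2(x) = (x + 3)x(x - 4) / -12
  L_3(x) = (x + 3)x(x - 1) / 84
Then q(x) = 85·L_0(x) - 2·L_1(x) - 15·L_2(x) - 426·L_3(x).
Expanding and collecting terms gives q(x) = -5x³ - 6x² - 2x - 2.
Evaluating at x = -6: q(-6) = 874.

874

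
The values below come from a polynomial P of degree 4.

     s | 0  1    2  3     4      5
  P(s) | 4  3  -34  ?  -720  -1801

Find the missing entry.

The 5 known points determine the degree-4 polynomial uniquely.
Write P(s) = as^4 + bs^3 + cs^2 + ds + e. Substituting each data point gives a linear system:
  e = 4
  a + b + c + d + e = 3
  16a + 8b + 4c + 2d + e = -34
  256a + 64b + 16c + 4d + e = -720
  625a + 125b + 25c + 5d + e = -1801
Solving the system yields a = -3, b = 0, c = 3, d = -1, e = 4.
So P(s) = -3s⁴ + 3s² - s + 4.
Then P(3) = -215.

-215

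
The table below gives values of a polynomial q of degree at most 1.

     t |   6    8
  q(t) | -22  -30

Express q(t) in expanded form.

Write q(t) = at + b. Substituting each data point gives a linear system:
  6a + b = -22
  8a + b = -30
Solving the system yields a = -4, b = 2.
So q(t) = -4t + 2.
Check: q(8) = -30. ✓

q(t) = -4t + 2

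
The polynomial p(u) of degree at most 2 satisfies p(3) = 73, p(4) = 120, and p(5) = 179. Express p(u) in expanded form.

p(u) = 6u^2 + 5u + 4

Using the Lagrange interpolation formula with nodes 3, 4, 5:
  L_0(u) = (u - 4)(u - 5) / 2
  L_1(u) = (u - 3)(u - 5) / -1
  L_2(u) = (u - 3)(u - 4) / 2
Then p(u) = 73·L_0(u) + 120·L_1(u) + 179·L_2(u).
Expanding and collecting terms gives p(u) = 6u² + 5u + 4.
Check: p(3) = 73. ✓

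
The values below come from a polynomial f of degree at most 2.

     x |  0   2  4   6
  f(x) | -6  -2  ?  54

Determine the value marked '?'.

18

The 3 known points determine the degree-2 polynomial uniquely.
Write f(x) = ax^2 + bx + c. Substituting each data point gives a linear system:
  c = -6
  4a + 2b + c = -2
  36a + 6b + c = 54
Solving the system yields a = 2, b = -2, c = -6.
So f(x) = 2x^2 - 2x - 6.
Then f(4) = 18.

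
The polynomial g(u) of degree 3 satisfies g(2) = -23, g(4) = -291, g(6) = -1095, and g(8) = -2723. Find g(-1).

4

Forward differences of the values at u = 2, 4, 6, 8:
  g  : -23  -291  -1095  -2723
  Δ  : -268  -804  -1628
  Δ^2: -536  -824
  Δ^3: -288
The third differences are constant, confirming degree 3.
Interpolating (Newton forward form) and evaluating at u = -1 gives g(-1) = 4.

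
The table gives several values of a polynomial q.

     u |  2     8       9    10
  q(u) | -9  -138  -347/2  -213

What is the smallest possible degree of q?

Divided differences on the nodes 2, 8, 9, 10:
  order 0: -9  -138  -347/2  -213
  order 1: -43/2  -71/2  -79/2
  order 2: -2  -2
  order 3: 0
The order-2 divided differences are all -2 (nonzero) and every higher order vanishes, so the data lies on a polynomial of degree exactly 2.

2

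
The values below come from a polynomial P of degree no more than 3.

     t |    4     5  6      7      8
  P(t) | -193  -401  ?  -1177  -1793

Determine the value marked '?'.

-721

The 4 known points determine the degree-3 polynomial uniquely.
Write P(t) = at^3 + bt^2 + ct + d. Substituting each data point gives a linear system:
  64a + 16b + 4c + d = -193
  125a + 25b + 5c + d = -401
  343a + 49b + 7c + d = -1177
  512a + 64b + 8c + d = -1793
Solving the system yields a = -4, b = 4, c = 0, d = -1.
So P(t) = -4t³ + 4t² - 1.
Then P(6) = -721.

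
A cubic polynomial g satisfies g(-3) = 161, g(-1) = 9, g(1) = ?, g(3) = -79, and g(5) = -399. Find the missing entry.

-7

The 4 known points determine the degree-3 polynomial uniquely.
Write g(t) = at^3 + bt^2 + ct + d. Substituting each data point gives a linear system:
  -27a + 9b - 3c + d = 161
  -a + b - c + d = 9
  27a + 9b + 3c + d = -79
  125a + 25b + 5c + d = -399
Solving the system yields a = -4, b = 5, c = -4, d = -4.
So g(t) = -4t³ + 5t² - 4t - 4.
Then g(1) = -7.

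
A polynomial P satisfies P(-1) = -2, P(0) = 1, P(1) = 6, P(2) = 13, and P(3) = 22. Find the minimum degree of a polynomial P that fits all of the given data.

Forward differences of the values at t = -1, 0, 1, 2, 3:
  P  : -2  1  6  13  22
  Δ  : 3  5  7  9
  Δ^2: 2  2  2
  Δ^3: 0  0
  Δ^4: 0
The second differences are constant (2) and nonzero, while all higher differences vanish, so the minimal degree is 2.

2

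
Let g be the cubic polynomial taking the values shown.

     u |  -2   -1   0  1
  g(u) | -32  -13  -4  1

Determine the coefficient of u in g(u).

Write g(u) = au^3 + bu^2 + cu + d. Substituting each data point gives a linear system:
  -8a + 4b - 2c + d = -32
  -a + b - c + d = -13
  d = -4
  a + b + c + d = 1
Solving the system yields a = 1, b = -2, c = 6, d = -4.
So g(u) = u^3 - 2u^2 + 6u - 4.
The coefficient of u is 6.

6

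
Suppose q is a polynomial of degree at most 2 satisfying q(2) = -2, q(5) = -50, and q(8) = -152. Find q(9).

-198

Write q(t) = at^2 + bt + c. Substituting each data point gives a linear system:
  4a + 2b + c = -2
  25a + 5b + c = -50
  64a + 8b + c = -152
Solving the system yields a = -3, b = 5, c = 0.
So q(t) = -3t^2 + 5t.
Then q(9) = -198.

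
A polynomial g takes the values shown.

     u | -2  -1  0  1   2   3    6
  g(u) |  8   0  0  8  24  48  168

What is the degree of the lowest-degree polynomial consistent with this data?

2

Divided differences on the nodes -2, -1, 0, 1, 2, 3, 6:
  order 0: 8  0  0  8  24  48  168
  order 1: -8  0  8  16  24  40
  order 2: 4  4  4  4  4
  order 3: 0  0  0  0
  order 4: 0  0  0
  order 5: 0  0
  order 6: 0
The order-2 divided differences are all 4 (nonzero) and every higher order vanishes, so the data lies on a polynomial of degree exactly 2.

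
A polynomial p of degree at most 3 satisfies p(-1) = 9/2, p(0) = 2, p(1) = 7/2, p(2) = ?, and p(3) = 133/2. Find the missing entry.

On equispaced nodes a degree-3 polynomial has vanishing fourth forward difference, so
  p(-1) - 4·p(0) + 6·p(1) - 4·p(2) + p(3) = 0.
Substituting the known values and solving for p(2):
  -4·p(2) = -84
  p(2) = 21.

21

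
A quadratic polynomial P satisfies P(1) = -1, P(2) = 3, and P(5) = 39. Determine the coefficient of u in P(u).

Write P(u) = au^2 + bu + c. Substituting each data point gives a linear system:
  a + b + c = -1
  4a + 2b + c = 3
  25a + 5b + c = 39
Solving the system yields a = 2, b = -2, c = -1.
So P(u) = 2u^2 - 2u - 1.
The coefficient of u is -2.

-2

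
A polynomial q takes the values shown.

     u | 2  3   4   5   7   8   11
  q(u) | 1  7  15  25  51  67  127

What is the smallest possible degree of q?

Divided differences on the nodes 2, 3, 4, 5, 7, 8, 11:
  order 0: 1  7  15  25  51  67  127
  order 1: 6  8  10  13  16  20
  order 2: 1  1  1  1  1
  order 3: 0  0  0  0
  order 4: 0  0  0
  order 5: 0  0
  order 6: 0
The order-2 divided differences are all 1 (nonzero) and every higher order vanishes, so the data lies on a polynomial of degree exactly 2.

2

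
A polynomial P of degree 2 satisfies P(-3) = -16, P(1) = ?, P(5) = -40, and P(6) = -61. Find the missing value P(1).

The 3 known points determine the degree-2 polynomial uniquely.
Write P(n) = an^2 + bn + c. Substituting each data point gives a linear system:
  9a - 3b + c = -16
  25a + 5b + c = -40
  36a + 6b + c = -61
Solving the system yields a = -2, b = 1, c = 5.
So P(n) = -2n^2 + n + 5.
Then P(1) = 4.

4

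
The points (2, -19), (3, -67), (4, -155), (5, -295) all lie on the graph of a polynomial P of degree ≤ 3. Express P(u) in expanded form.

Using the Lagrange interpolation formula with nodes 2, 3, 4, 5:
  L_0(u) = (u - 3)(u - 4)(u - 5) / -6
  L_1(u) = (u - 2)(u - 4)(u - 5) / 2
  L_2(u) = (u - 2)(u - 3)(u - 5) / -2
  L_3(u) = (u - 2)(u - 3)(u - 4) / 6
Then P(u) = -19·L_0(u) - 67·L_1(u) - 155·L_2(u) - 295·L_3(u).
Expanding and collecting terms gives P(u) = -2u³ - 2u² + 5.
Check: P(5) = -295. ✓

P(u) = -2u^3 - 2u^2 + 5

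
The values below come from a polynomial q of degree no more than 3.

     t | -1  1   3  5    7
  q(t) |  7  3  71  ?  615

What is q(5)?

On equispaced nodes a degree-3 polynomial has vanishing fourth forward difference, so
  q(-1) - 4·q(1) + 6·q(3) - 4·q(5) + q(7) = 0.
Substituting the known values and solving for q(5):
  -4·q(5) = -1036
  q(5) = 259.

259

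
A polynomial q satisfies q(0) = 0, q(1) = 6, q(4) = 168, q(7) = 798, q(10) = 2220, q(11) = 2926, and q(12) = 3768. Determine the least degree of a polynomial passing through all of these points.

Divided differences on the nodes 0, 1, 4, 7, 10, 11, 12:
  order 0: 0  6  168  798  2220  2926  3768
  order 1: 6  54  210  474  706  842
  order 2: 12  26  44  58  68
  order 3: 2  2  2  2
  order 4: 0  0  0
  order 5: 0  0
  order 6: 0
The order-3 divided differences are all 2 (nonzero) and every higher order vanishes, so the data lies on a polynomial of degree exactly 3.

3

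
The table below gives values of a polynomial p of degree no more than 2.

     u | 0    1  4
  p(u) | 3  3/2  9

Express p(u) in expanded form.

Using the Lagrange interpolation formula with nodes 0, 1, 4:
  L_0(u) = (u - 1)(u - 4) / 4
  L_1(u) = u(u - 4) / -3
  L_2(u) = u(u - 1) / 12
Then p(u) = 3·L_0(u) + 3/2·L_1(u) + 9·L_2(u).
Expanding and collecting terms gives p(u) = u^2 - (5/2)u + 3.
Check: p(4) = 9. ✓

p(u) = u^2 - (5/2)u + 3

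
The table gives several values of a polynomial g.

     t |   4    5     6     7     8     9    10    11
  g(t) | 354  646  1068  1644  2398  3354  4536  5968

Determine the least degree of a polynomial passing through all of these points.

Forward differences of the values at t = 4, 5, 6, 7, 8, 9, 10, 11:
  g  : 354  646  1068  1644  2398  3354  4536  5968
  Δ  : 292  422  576  754  956  1182  1432
  Δ^2: 130  154  178  202  226  250
  Δ^3: 24  24  24  24  24
  Δ^4: 0  0  0  0
  Δ^5: 0  0  0
  Δ^6: 0  0
  Δ^7: 0
The third differences are constant (24) and nonzero, while all higher differences vanish, so the minimal degree is 3.

3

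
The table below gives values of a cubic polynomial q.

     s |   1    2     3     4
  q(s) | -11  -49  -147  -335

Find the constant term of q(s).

-3

Write q(s) = as^3 + bs^2 + cs + d. Substituting each data point gives a linear system:
  a + b + c + d = -11
  8a + 4b + 2c + d = -49
  27a + 9b + 3c + d = -147
  64a + 16b + 4c + d = -335
Solving the system yields a = -5, b = 0, c = -3, d = -3.
So q(s) = -5s^3 - 3s - 3.
The constant term is -3.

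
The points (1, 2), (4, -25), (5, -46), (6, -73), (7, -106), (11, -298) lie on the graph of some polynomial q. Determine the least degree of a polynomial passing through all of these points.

2

Divided differences on the nodes 1, 4, 5, 6, 7, 11:
  order 0: 2  -25  -46  -73  -106  -298
  order 1: -9  -21  -27  -33  -48
  order 2: -3  -3  -3  -3
  order 3: 0  0  0
  order 4: 0  0
  order 5: 0
The order-2 divided differences are all -3 (nonzero) and every higher order vanishes, so the data lies on a polynomial of degree exactly 2.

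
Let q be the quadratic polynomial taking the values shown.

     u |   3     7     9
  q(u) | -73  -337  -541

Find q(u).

q(u) = -6u^2 - 6u - 1

Write q(u) = au^2 + bu + c. Substituting each data point gives a linear system:
  9a + 3b + c = -73
  49a + 7b + c = -337
  81a + 9b + c = -541
Solving the system yields a = -6, b = -6, c = -1.
So q(u) = -6u^2 - 6u - 1.
Check: q(7) = -337. ✓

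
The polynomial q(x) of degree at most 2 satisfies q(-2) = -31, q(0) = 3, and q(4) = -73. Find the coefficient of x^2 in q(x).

-6

Write q(x) = ax^2 + bx + c. Substituting each data point gives a linear system:
  4a - 2b + c = -31
  c = 3
  16a + 4b + c = -73
Solving the system yields a = -6, b = 5, c = 3.
So q(x) = -6x^2 + 5x + 3.
The leading coefficient is -6.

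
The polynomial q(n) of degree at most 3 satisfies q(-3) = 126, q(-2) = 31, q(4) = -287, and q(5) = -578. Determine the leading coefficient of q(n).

-5

Write q(n) = an^3 + bn^2 + cn + d. Substituting each data point gives a linear system:
  -27a + 9b - 3c + d = 126
  -8a + 4b - 2c + d = 31
  64a + 16b + 4c + d = -287
  125a + 25b + 5c + d = -578
Solving the system yields a = -5, b = 1, c = 5, d = -3.
So q(n) = -5n^3 + n^2 + 5n - 3.
The leading coefficient is -5.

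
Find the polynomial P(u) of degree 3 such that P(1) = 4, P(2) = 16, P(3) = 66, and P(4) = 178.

P(u) = 4u^3 - 5u^2 - u + 6

Using the Lagrange interpolation formula with nodes 1, 2, 3, 4:
  L_0(u) = (u - 2)(u - 3)(u - 4) / -6
  L_1(u) = (u - 1)(u - 3)(u - 4) / 2
  L_2(u) = (u - 1)(u - 2)(u - 4) / -2
  L_3(u) = (u - 1)(u - 2)(u - 3) / 6
Then P(u) = 4·L_0(u) + 16·L_1(u) + 66·L_2(u) + 178·L_3(u).
Expanding and collecting terms gives P(u) = 4u^3 - 5u^2 - u + 6.
Check: P(2) = 16. ✓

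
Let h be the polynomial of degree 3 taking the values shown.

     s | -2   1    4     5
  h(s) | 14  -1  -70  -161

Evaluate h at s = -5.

Using the Lagrange interpolation formula with nodes -2, 1, 4, 5:
  L_0(s) = (s - 1)(s - 4)(s - 5) / -126
  L_1(s) = (s + 2)(s - 4)(s - 5) / 36
  L_2(s) = (s + 2)(s - 1)(s - 5) / -18
  L_3(s) = (s + 2)(s - 1)(s - 4) / 28
Then h(s) = 14·L_0(s) - 1·L_1(s) - 70·L_2(s) - 161·L_3(s).
Expanding and collecting terms gives h(s) = -2s^3 + 3s^2 + 4s - 6.
Evaluating at s = -5: h(-5) = 299.

299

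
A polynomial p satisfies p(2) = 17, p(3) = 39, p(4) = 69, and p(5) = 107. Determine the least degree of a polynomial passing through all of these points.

2

Forward differences of the values at u = 2, 3, 4, 5:
  p  : 17  39  69  107
  Δ  : 22  30  38
  Δ^2: 8  8
  Δ^3: 0
The second differences are constant (8) and nonzero, while all higher differences vanish, so the minimal degree is 2.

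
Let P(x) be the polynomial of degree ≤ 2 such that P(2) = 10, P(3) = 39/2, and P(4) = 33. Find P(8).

127

Forward differences of the values at x = 2, 3, 4:
  P  : 10  39/2  33
  Δ  : 19/2  27/2
  Δ^2: 4
The second differences are constant, confirming degree 2.
Interpolating (Newton forward form) and evaluating at x = 8 gives P(8) = 127.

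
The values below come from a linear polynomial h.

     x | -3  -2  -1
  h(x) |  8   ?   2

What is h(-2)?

On equispaced nodes a degree-1 polynomial has vanishing second forward difference, so
  h(-3) - 2·h(-2) + h(-1) = 0.
Substituting the known values and solving for h(-2):
  -2·h(-2) = -10
  h(-2) = 5.

5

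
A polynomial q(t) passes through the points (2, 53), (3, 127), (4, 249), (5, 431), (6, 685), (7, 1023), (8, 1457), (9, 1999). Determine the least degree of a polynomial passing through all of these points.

3

Forward differences of the values at t = 2, 3, 4, 5, 6, 7, 8, 9:
  q  : 53  127  249  431  685  1023  1457  1999
  Δ  : 74  122  182  254  338  434  542
  Δ^2: 48  60  72  84  96  108
  Δ^3: 12  12  12  12  12
  Δ^4: 0  0  0  0
  Δ^5: 0  0  0
  Δ^6: 0  0
  Δ^7: 0
The third differences are constant (12) and nonzero, while all higher differences vanish, so the minimal degree is 3.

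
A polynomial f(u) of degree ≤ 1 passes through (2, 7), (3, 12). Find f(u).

Using the Lagrange interpolation formula with nodes 2, 3:
  L_0(u) = (u - 3) / -1
  L_1(u) = (u - 2) / 1
Then f(u) = 7·L_0(u) + 12·L_1(u).
Expanding and collecting terms gives f(u) = 5u - 3.
Check: f(2) = 7. ✓

f(u) = 5u - 3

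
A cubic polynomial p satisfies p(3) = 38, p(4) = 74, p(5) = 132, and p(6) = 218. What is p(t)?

Using the Lagrange interpolation formula with nodes 3, 4, 5, 6:
  L_0(t) = (t - 4)(t - 5)(t - 6) / -6
  L_1(t) = (t - 3)(t - 5)(t - 6) / 2
  L_2(t) = (t - 3)(t - 4)(t - 6) / -2
  L_3(t) = (t - 3)(t - 4)(t - 5) / 6
Then p(t) = 38·L_0(t) + 74·L_1(t) + 132·L_2(t) + 218·L_3(t).
Expanding and collecting terms gives p(t) = t^3 - t^2 + 6t + 2.
Check: p(3) = 38. ✓

p(t) = t^3 - t^2 + 6t + 2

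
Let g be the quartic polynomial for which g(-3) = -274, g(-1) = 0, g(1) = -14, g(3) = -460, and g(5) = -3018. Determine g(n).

g(n) = -4n^4 - 3n^3 - 5n^2 - 4n + 2

Write g(n) = an^4 + bn^3 + cn^2 + dn + e. Substituting each data point gives a linear system:
  81a - 27b + 9c - 3d + e = -274
  a - b + c - d + e = 0
  a + b + c + d + e = -14
  81a + 27b + 9c + 3d + e = -460
  625a + 125b + 25c + 5d + e = -3018
Solving the system yields a = -4, b = -3, c = -5, d = -4, e = 2.
So g(n) = -4n⁴ - 3n³ - 5n² - 4n + 2.
Check: g(-3) = -274. ✓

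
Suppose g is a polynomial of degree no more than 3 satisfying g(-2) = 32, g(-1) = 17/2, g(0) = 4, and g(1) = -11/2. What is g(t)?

Write g(t) = at^3 + bt^2 + ct + d. Substituting each data point gives a linear system:
  -8a + 4b - 2c + d = 32
  -a + b - c + d = 17/2
  d = 4
  a + b + c + d = -11/2
Solving the system yields a = -4, b = -5/2, c = -3, d = 4.
So g(t) = -4t^3 - (5/2)t^2 - 3t + 4.
Check: g(-2) = 32. ✓

g(t) = -4t^3 - (5/2)t^2 - 3t + 4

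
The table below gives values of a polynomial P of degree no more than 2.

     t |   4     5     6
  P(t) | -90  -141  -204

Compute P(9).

-465

Write P(t) = at^2 + bt + c. Substituting each data point gives a linear system:
  16a + 4b + c = -90
  25a + 5b + c = -141
  36a + 6b + c = -204
Solving the system yields a = -6, b = 3, c = -6.
So P(t) = -6t² + 3t - 6.
Then P(9) = -465.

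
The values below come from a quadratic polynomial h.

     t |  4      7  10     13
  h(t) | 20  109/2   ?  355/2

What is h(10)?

On equispaced nodes a degree-2 polynomial has vanishing third forward difference, so
  - h(4) + 3·h(7) - 3·h(10) + h(13) = 0.
Substituting the known values and solving for h(10):
  -3·h(10) = -321
  h(10) = 107.

107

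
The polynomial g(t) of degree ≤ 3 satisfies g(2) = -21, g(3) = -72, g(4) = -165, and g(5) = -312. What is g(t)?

g(t) = -2t^3 - 3t^2 + 2t + 3

Write g(t) = at^3 + bt^2 + ct + d. Substituting each data point gives a linear system:
  8a + 4b + 2c + d = -21
  27a + 9b + 3c + d = -72
  64a + 16b + 4c + d = -165
  125a + 25b + 5c + d = -312
Solving the system yields a = -2, b = -3, c = 2, d = 3.
So g(t) = -2t^3 - 3t^2 + 2t + 3.
Check: g(2) = -21. ✓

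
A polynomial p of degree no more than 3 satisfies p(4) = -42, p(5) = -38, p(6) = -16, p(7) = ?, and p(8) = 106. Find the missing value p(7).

The 4 known points determine the degree-3 polynomial uniquely.
Write p(u) = au^3 + bu^2 + cu + d. Substituting each data point gives a linear system:
  64a + 16b + 4c + d = -42
  125a + 25b + 5c + d = -38
  216a + 36b + 6c + d = -16
  512a + 64b + 8c + d = 106
Solving the system yields a = 1, b = -6, c = -3, d = 2.
So p(u) = u³ - 6u² - 3u + 2.
Then p(7) = 30.

30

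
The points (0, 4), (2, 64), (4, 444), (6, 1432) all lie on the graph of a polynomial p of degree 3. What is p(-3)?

-116

Using the Lagrange interpolation formula with nodes 0, 2, 4, 6:
  L_0(s) = (s - 2)(s - 4)(s - 6) / -48
  L_1(s) = s(s - 4)(s - 6) / 16
  L_2(s) = s(s - 2)(s - 6) / -16
  L_3(s) = s(s - 2)(s - 4) / 48
Then p(s) = 4·L_0(s) + 64·L_1(s) + 444·L_2(s) + 1432·L_3(s).
Expanding and collecting terms gives p(s) = 6s^3 + 4s^2 - 2s + 4.
Evaluating at s = -3: p(-3) = -116.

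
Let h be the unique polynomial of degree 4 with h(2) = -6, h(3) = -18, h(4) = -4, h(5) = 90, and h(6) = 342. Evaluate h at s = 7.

Forward differences of the values at s = 2, 3, 4, 5, 6:
  h  : -6  -18  -4  90  342
  Δ  : -12  14  94  252
  Δ^2: 26  80  158
  Δ^3: 54  78
  Δ^4: 24
The fourth differences are constant, confirming degree 4.
Interpolating (Newton forward form) and evaluating at s = 7 gives h(7) = 854.

854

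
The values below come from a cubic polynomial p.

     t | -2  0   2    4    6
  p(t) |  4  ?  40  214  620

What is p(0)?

On equispaced nodes a degree-3 polynomial has vanishing fourth forward difference, so
  p(-2) - 4·p(0) + 6·p(2) - 4·p(4) + p(6) = 0.
Substituting the known values and solving for p(0):
  -4·p(0) = -8
  p(0) = 2.

2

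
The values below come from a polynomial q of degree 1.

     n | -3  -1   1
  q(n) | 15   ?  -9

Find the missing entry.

The 2 known points determine the degree-1 polynomial uniquely.
Write q(n) = an + b. Substituting each data point gives a linear system:
  -3a + b = 15
  a + b = -9
Solving the system yields a = -6, b = -3.
So q(n) = -6n - 3.
Then q(-1) = 3.

3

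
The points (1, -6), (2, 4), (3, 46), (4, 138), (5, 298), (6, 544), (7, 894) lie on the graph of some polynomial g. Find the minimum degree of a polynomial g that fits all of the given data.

3

Forward differences of the values at n = 1, 2, 3, 4, 5, 6, 7:
  g  : -6  4  46  138  298  544  894
  Δ  : 10  42  92  160  246  350
  Δ^2: 32  50  68  86  104
  Δ^3: 18  18  18  18
  Δ^4: 0  0  0
  Δ^5: 0  0
  Δ^6: 0
The third differences are constant (18) and nonzero, while all higher differences vanish, so the minimal degree is 3.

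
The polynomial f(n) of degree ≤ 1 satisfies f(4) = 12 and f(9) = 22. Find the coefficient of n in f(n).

2

Write f(n) = an + b. Substituting each data point gives a linear system:
  4a + b = 12
  9a + b = 22
Solving the system yields a = 2, b = 4.
So f(n) = 2n + 4.
The leading coefficient is 2.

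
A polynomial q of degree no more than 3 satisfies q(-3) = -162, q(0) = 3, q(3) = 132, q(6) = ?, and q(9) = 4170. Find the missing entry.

1197

On equispaced nodes a degree-3 polynomial has vanishing fourth forward difference, so
  q(-3) - 4·q(0) + 6·q(3) - 4·q(6) + q(9) = 0.
Substituting the known values and solving for q(6):
  -4·q(6) = -4788
  q(6) = 1197.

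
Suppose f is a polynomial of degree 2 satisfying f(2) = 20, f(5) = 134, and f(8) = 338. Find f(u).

Write f(u) = au^2 + bu + c. Substituting each data point gives a linear system:
  4a + 2b + c = 20
  25a + 5b + c = 134
  64a + 8b + c = 338
Solving the system yields a = 5, b = 3, c = -6.
So f(u) = 5u^2 + 3u - 6.
Check: f(8) = 338. ✓

f(u) = 5u^2 + 3u - 6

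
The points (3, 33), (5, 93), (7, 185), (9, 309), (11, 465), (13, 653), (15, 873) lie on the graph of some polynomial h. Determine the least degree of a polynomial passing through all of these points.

2

Forward differences of the values at u = 3, 5, 7, 9, 11, 13, 15:
  h  : 33  93  185  309  465  653  873
  Δ  : 60  92  124  156  188  220
  Δ^2: 32  32  32  32  32
  Δ^3: 0  0  0  0
  Δ^4: 0  0  0
  Δ^5: 0  0
  Δ^6: 0
The second differences are constant (32) and nonzero, while all higher differences vanish, so the minimal degree is 2.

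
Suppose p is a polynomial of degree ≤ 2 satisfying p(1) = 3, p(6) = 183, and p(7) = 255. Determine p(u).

Using the Lagrange interpolation formula with nodes 1, 6, 7:
  L_0(u) = (u - 6)(u - 7) / 30
  L_1(u) = (u - 1)(u - 7) / -5
  L_2(u) = (u - 1)(u - 6) / 6
Then p(u) = 3·L_0(u) + 183·L_1(u) + 255·L_2(u).
Expanding and collecting terms gives p(u) = 6u^2 - 6u + 3.
Check: p(7) = 255. ✓

p(u) = 6u^2 - 6u + 3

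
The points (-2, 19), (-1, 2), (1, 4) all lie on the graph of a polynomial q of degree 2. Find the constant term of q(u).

Write q(u) = au^2 + bu + c. Substituting each data point gives a linear system:
  4a - 2b + c = 19
  a - b + c = 2
  a + b + c = 4
Solving the system yields a = 6, b = 1, c = -3.
So q(u) = 6u^2 + u - 3.
The constant term is -3.

-3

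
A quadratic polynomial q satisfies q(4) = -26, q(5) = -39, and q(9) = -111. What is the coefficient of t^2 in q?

Write q(t) = at^2 + bt + c. Substituting each data point gives a linear system:
  16a + 4b + c = -26
  25a + 5b + c = -39
  81a + 9b + c = -111
Solving the system yields a = -1, b = -4, c = 6.
So q(t) = -t^2 - 4t + 6.
The leading coefficient is -1.

-1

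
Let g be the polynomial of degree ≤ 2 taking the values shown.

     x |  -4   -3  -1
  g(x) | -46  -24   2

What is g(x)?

g(x) = -3x^2 + x + 6

Using the Lagrange interpolation formula with nodes -4, -3, -1:
  L_0(x) = (x + 3)(x + 1) / 3
  L_1(x) = (x + 4)(x + 1) / -2
  L_2(x) = (x + 4)(x + 3) / 6
Then g(x) = -46·L_0(x) - 24·L_1(x) + 2·L_2(x).
Expanding and collecting terms gives g(x) = -3x² + x + 6.
Check: g(-4) = -46. ✓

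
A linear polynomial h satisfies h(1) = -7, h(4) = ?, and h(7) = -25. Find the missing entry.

On equispaced nodes a degree-1 polynomial has vanishing second forward difference, so
  h(1) - 2·h(4) + h(7) = 0.
Substituting the known values and solving for h(4):
  -2·h(4) = 32
  h(4) = -16.

-16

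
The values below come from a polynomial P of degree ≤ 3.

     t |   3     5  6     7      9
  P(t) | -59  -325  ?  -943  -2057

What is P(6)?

The 4 known points determine the degree-3 polynomial uniquely.
Write P(t) = at^3 + bt^2 + ct + d. Substituting each data point gives a linear system:
  27a + 9b + 3c + d = -59
  125a + 25b + 5c + d = -325
  343a + 49b + 7c + d = -943
  729a + 81b + 9c + d = -2057
Solving the system yields a = -3, b = 1, c = 6, d = -5.
So P(t) = -3t³ + t² + 6t - 5.
Then P(6) = -581.

-581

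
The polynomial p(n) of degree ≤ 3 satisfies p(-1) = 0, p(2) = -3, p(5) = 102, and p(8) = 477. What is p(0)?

-3

Write p(n) = an^3 + bn^2 + cn + d. Substituting each data point gives a linear system:
  -a + b - c + d = 0
  8a + 4b + 2c + d = -3
  125a + 25b + 5c + d = 102
  512a + 64b + 8c + d = 477
Solving the system yields a = 1, b = 0, c = -4, d = -3.
So p(n) = n³ - 4n - 3.
Then p(0) = -3.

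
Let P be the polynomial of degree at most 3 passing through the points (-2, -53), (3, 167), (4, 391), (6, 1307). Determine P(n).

P(n) = 6n^3 + 2n - 1

Write P(n) = an^3 + bn^2 + cn + d. Substituting each data point gives a linear system:
  -8a + 4b - 2c + d = -53
  27a + 9b + 3c + d = 167
  64a + 16b + 4c + d = 391
  216a + 36b + 6c + d = 1307
Solving the system yields a = 6, b = 0, c = 2, d = -1.
So P(n) = 6n^3 + 2n - 1.
Check: P(-2) = -53. ✓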